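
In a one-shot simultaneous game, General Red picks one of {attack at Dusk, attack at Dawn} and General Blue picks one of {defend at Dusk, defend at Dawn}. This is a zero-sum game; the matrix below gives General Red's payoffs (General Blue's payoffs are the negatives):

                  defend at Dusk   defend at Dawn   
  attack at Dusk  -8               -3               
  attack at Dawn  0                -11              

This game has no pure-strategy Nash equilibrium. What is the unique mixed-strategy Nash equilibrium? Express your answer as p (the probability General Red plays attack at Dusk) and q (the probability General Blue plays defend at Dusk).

p = 11/16, q = 1/2

General Red's mix must leave General Blue indifferent between defend at Dusk and defend at Dawn.
  General Blue's payoff to defend at Dusk: p·8 + (1−p)·0 = 8p
  General Blue's payoff to defend at Dawn: p·3 + (1−p)·11 = -8p + 11
  8p = -8p + 11  ⇒  16p = 11  ⇒  p = 11/16.
For General Red to be willing to mix, General Red must be indifferent between attack at Dusk and attack at Dawn, which pins down General Blue's mix.
  General Red's payoff from attack at Dusk: q·(-8) + (1−q)·(-3) = -5q - 3
  General Red's payoff from attack at Dawn: q·0 + (1−q)·(-11) = 11q - 11
  -5q - 3 = 11q - 11  ⇒  -16q = -8  ⇒  q = 1/2.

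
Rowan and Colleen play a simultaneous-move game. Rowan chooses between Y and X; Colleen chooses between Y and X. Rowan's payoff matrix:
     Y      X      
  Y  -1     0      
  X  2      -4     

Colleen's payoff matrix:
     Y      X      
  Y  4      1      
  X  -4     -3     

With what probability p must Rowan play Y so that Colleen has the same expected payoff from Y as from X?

Set Colleen's expected payoff from Y equal to that from X:
  Colleen's payoff from Y: p·4 + (1−p)·(-4) = 8p - 4
  Colleen's payoff from X: p·1 + (1−p)·(-3) = 4p - 3
  8p - 4 = 4p - 3  ⇒  4p = 1  ⇒  p = 1/4.

p = 1/4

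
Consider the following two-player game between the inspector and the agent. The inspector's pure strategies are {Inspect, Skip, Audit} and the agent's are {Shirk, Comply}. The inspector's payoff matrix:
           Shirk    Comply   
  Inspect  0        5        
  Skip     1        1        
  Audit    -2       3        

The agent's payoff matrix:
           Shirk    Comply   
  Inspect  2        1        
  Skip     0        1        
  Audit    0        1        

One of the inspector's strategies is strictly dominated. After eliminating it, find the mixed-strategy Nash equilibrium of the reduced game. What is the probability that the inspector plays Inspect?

The inspector's strategy Audit is strictly dominated by Inspect: 0 > -2 and 5 > 3. Eliminate Audit.
The inspector's mix must leave the agent indifferent between Shirk and Comply.
  the agent's payoff from Shirk: p·2 + (1−p)·0 = 2p
  the agent's payoff from Comply: p·1 + (1−p)·1 = 1
  2p = 1  ⇒  2p = 1  ⇒  p = 1/2.

p = 1/2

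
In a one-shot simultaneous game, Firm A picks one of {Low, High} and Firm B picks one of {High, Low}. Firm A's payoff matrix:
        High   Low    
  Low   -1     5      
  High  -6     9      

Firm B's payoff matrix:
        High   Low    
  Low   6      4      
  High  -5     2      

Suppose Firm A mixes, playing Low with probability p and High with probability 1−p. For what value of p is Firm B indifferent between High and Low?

p = 7/9

Firm A's mix must leave Firm B indifferent between High and Low.
  Firm B's expected payoff from High: p·6 + (1−p)·(-5) = 11p - 5
  Firm B's expected payoff from Low: p·4 + (1−p)·2 = 2p + 2
  11p - 5 = 2p + 2  ⇒  9p = 7  ⇒  p = 7/9.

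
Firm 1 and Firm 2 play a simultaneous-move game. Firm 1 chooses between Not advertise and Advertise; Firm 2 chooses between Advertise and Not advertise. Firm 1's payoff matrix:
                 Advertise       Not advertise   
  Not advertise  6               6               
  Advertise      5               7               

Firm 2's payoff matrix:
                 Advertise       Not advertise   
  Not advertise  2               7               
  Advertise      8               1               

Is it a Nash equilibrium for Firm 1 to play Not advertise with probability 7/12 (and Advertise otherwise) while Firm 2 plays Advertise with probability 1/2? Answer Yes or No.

Yes

Check Firm 2's indifference given Firm 1's mix p = 7/12:
  payoff from Advertise = 9/2; payoff from Not advertise = 9/2 — equal.
Check Firm 1's indifference given Firm 2's mix q = 1/2:
  payoff from Not advertise = 6; payoff from Advertise = 6 — equal.
Both players are indifferent, so neither can profitably deviate.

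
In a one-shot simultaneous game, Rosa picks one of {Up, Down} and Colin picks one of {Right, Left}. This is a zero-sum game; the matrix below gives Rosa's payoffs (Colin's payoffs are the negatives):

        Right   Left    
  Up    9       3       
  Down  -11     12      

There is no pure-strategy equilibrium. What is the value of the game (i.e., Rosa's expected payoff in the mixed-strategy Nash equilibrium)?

For Rosa to be willing to mix, Rosa must be indifferent between Up and Down, which pins down Colin's mix.
  Rosa's payoff from Up: q·9 + (1−q)·3 = 6q + 3
  Rosa's payoff from Down: q·(-11) + (1−q)·12 = -23q + 12
  6q + 3 = -23q + 12  ⇒  29q = 9  ⇒  q = 9/29.
The value is Rosa's expected payoff against this mix (using Up): (9/29)·9 + (20/29)·3 = 141/29.

v = 141/29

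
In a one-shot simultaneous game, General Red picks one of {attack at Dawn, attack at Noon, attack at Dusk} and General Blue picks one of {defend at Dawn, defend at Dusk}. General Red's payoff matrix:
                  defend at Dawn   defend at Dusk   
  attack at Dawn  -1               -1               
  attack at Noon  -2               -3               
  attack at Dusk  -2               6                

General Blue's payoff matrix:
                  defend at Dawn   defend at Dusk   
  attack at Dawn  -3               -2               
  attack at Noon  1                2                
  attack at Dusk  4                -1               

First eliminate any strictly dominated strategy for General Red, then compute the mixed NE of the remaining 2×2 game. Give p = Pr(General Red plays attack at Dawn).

General Red's strategy attack at Noon is strictly dominated by attack at Dawn: -1 > -2 and -1 > -3. Eliminate attack at Noon.
General Blue's indifference between defend at Dawn and defend at Dusk determines General Red's mixing probability p:
  General Blue's expected payoff from defend at Dawn: p·(-3) + (1−p)·4 = -7p + 4
  General Blue's expected payoff from defend at Dusk: p·(-2) + (1−p)·(-1) = -p - 1
  -7p + 4 = -p - 1  ⇒  -6p = -5  ⇒  p = 5/6.

p = 5/6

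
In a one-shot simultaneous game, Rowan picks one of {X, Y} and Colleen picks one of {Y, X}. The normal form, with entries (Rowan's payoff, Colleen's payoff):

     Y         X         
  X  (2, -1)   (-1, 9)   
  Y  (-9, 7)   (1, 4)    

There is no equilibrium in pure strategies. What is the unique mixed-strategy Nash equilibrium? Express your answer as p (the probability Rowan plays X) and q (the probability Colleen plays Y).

For Colleen to be willing to mix, Colleen must be indifferent between Y and X, which pins down Rowan's mix.
  Colleen's payoff from Y: p·(-1) + (1−p)·7 = -8p + 7
  Colleen's payoff from X: p·9 + (1−p)·4 = 5p + 4
  -8p + 7 = 5p + 4  ⇒  -13p = -3  ⇒  p = 3/13.
Set Rowan's expected payoff from X equal to that from Y:
  Rowan's payoff to X: q·2 + (1−q)·(-1) = 3q - 1
  Rowan's payoff to Y: q·(-9) + (1−q)·1 = -10q + 1
  3q - 1 = -10q + 1  ⇒  13q = 2  ⇒  q = 2/13.

p = 3/13, q = 2/13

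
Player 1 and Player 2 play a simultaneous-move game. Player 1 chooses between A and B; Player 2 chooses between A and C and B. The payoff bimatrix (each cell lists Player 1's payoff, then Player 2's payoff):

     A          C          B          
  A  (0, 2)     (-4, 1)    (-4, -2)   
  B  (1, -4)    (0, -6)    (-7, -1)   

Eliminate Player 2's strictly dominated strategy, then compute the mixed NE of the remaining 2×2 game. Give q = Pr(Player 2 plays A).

q = 3/4

Player 2's strategy C is strictly dominated by A: 2 > 1 and -4 > -6. Eliminate C.
Player 2's mix must leave Player 1 indifferent between A and B.
  Player 1's expected payoff from A: q·0 + (1−q)·(-4) = 4q - 4
  Player 1's expected payoff from B: q·1 + (1−q)·(-7) = 8q - 7
  4q - 4 = 8q - 7  ⇒  -4q = -3  ⇒  q = 3/4.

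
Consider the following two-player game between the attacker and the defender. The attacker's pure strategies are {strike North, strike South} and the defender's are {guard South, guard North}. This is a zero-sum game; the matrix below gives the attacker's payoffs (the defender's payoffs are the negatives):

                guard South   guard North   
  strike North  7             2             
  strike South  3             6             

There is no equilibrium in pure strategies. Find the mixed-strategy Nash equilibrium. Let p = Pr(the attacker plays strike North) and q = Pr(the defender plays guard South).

p = 3/8, q = 1/2

In a mixed equilibrium the defender is indifferent between guard South and guard North; this condition fixes p.
  the defender's payoff to guard South: p·(-7) + (1−p)·(-3) = -4p - 3
  the defender's payoff to guard North: p·(-2) + (1−p)·(-6) = 4p - 6
  -4p - 3 = 4p - 6  ⇒  -8p = -3  ⇒  p = 3/8.
Set the attacker's expected payoff from strike North equal to that from strike South:
  the attacker's payoff to strike North: q·7 + (1−q)·2 = 5q + 2
  the attacker's payoff to strike South: q·3 + (1−q)·6 = -3q + 6
  5q + 2 = -3q + 6  ⇒  8q = 4  ⇒  q = 1/2.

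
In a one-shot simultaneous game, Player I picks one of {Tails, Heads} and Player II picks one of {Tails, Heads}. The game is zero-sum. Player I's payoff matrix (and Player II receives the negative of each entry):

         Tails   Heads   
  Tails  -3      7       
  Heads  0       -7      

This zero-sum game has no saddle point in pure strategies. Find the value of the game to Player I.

In a mixed equilibrium Player I is indifferent between Tails and Heads; this condition fixes q.
  Player I's expected payoff from Tails: q·(-3) + (1−q)·7 = -10q + 7
  Player I's expected payoff from Heads: q·0 + (1−q)·(-7) = 7q - 7
  -10q + 7 = 7q - 7  ⇒  -17q = -14  ⇒  q = 14/17.
The value is Player I's expected payoff against this mix (using Tails): (14/17)·(-3) + (3/17)·7 = -21/17.

v = -21/17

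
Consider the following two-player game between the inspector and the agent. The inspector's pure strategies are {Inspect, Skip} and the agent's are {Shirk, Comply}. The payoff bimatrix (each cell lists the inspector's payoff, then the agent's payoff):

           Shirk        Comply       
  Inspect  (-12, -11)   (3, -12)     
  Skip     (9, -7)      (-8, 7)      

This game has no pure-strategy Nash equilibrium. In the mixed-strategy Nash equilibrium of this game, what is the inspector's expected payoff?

Set the inspector's expected payoff from Inspect equal to that from Skip:
  the inspector's payoff from Inspect: q·(-12) + (1−q)·3 = -15q + 3
  the inspector's payoff from Skip: q·9 + (1−q)·(-8) = 17q - 8
  -15q + 3 = 17q - 8  ⇒  -32q = -11  ⇒  q = 11/32.
At equilibrium the inspector is indifferent across rows, so the inspector's payoff equals the payoff from Inspect: (11/32)·(-12) + (21/32)·3 = -69/32.

-69/32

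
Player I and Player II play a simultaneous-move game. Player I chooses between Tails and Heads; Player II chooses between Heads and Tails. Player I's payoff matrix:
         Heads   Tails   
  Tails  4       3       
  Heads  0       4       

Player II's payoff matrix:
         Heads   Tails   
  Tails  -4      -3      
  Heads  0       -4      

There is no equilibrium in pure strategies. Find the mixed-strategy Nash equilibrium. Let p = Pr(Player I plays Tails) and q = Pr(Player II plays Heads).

Player I's mix must leave Player II indifferent between Heads and Tails.
  Player II's payoff to Heads: p·(-4) + (1−p)·0 = -4p
  Player II's payoff to Tails: p·(-3) + (1−p)·(-4) = p - 4
  -4p = p - 4  ⇒  -5p = -4  ⇒  p = 4/5.
Set Player I's expected payoff from Tails equal to that from Heads:
  Player I's payoff to Tails: q·4 + (1−q)·3 = q + 3
  Player I's payoff to Heads: q·0 + (1−q)·4 = -4q + 4
  q + 3 = -4q + 4  ⇒  5q = 1  ⇒  q = 1/5.

p = 4/5, q = 1/5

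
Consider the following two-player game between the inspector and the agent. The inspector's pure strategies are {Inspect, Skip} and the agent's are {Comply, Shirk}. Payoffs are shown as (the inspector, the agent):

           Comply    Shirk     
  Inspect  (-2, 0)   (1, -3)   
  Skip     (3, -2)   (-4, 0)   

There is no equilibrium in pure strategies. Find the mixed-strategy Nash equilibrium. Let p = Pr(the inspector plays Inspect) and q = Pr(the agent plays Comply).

For the agent to be willing to mix, the agent must be indifferent between Comply and Shirk, which pins down the inspector's mix.
  the agent's expected payoff from Comply: p·0 + (1−p)·(-2) = 2p - 2
  the agent's expected payoff from Shirk: p·(-3) + (1−p)·0 = -3p
  2p - 2 = -3p  ⇒  5p = 2  ⇒  p = 2/5.
The inspector's indifference between Inspect and Skip determines the agent's mixing probability q:
  the inspector's expected payoff from Inspect: q·(-2) + (1−q)·1 = -3q + 1
  the inspector's expected payoff from Skip: q·3 + (1−q)·(-4) = 7q - 4
  -3q + 1 = 7q - 4  ⇒  -10q = -5  ⇒  q = 1/2.

p = 2/5, q = 1/2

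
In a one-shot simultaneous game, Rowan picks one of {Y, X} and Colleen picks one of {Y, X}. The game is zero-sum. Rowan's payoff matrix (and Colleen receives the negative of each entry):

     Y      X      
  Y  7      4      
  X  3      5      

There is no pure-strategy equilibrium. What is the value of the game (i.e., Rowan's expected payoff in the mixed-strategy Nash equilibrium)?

Set Rowan's expected payoff from Y equal to that from X:
  Rowan's payoff from Y: q·7 + (1−q)·4 = 3q + 4
  Rowan's payoff from X: q·3 + (1−q)·5 = -2q + 5
  3q + 4 = -2q + 5  ⇒  5q = 1  ⇒  q = 1/5.
The value is Rowan's expected payoff against this mix (using Y): (1/5)·7 + (4/5)·4 = 23/5.

v = 23/5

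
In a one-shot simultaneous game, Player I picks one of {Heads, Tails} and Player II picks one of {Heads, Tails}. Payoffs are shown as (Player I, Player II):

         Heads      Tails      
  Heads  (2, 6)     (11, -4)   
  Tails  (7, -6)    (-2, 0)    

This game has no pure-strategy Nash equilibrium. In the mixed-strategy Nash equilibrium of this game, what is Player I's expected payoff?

9/2

Player II's mix must leave Player I indifferent between Heads and Tails.
  Player I's payoff to Heads: q·2 + (1−q)·11 = -9q + 11
  Player I's payoff to Tails: q·7 + (1−q)·(-2) = 9q - 2
  -9q + 11 = 9q - 2  ⇒  -18q = -13  ⇒  q = 13/18.
At equilibrium Player I is indifferent across rows, so Player I's payoff equals the payoff from Heads: (13/18)·2 + (5/18)·11 = 9/2.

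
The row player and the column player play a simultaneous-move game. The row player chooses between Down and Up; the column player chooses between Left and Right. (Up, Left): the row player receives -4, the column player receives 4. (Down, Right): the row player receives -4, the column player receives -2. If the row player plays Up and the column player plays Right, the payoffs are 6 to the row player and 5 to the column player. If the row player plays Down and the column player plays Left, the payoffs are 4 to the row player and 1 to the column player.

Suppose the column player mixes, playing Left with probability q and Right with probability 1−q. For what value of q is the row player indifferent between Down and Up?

q = 5/9

Set the row player's expected payoff from Down equal to that from Up:
  the row player's expected payoff from Down: q·4 + (1−q)·(-4) = 8q - 4
  the row player's expected payoff from Up: q·(-4) + (1−q)·6 = -10q + 6
  8q - 4 = -10q + 6  ⇒  18q = 10  ⇒  q = 5/9.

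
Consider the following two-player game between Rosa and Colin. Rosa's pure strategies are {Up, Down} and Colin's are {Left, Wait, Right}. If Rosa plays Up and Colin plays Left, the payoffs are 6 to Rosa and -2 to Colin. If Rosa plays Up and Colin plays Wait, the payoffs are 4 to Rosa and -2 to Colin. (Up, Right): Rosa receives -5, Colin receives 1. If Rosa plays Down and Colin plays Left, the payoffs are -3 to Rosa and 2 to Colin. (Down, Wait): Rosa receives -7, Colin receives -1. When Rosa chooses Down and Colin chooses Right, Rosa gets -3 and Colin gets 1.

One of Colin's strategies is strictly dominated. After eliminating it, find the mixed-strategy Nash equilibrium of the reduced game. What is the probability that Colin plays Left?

q = 2/11

Colin's strategy Wait is strictly dominated by Right: 1 > -2 and 1 > -1. Eliminate Wait.
Rosa's indifference between Up and Down determines Colin's mixing probability q:
  Rosa's expected payoff from Up: q·6 + (1−q)·(-5) = 11q - 5
  Rosa's expected payoff from Down: q·(-3) + (1−q)·(-3) = -3
  11q - 5 = -3  ⇒  11q = 2  ⇒  q = 2/11.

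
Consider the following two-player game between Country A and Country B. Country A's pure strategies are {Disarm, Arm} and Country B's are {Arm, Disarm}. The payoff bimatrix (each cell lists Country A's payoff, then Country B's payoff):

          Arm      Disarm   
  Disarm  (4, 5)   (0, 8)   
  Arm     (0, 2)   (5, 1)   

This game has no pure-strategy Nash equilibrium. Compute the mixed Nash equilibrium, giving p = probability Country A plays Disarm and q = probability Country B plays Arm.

p = 1/4, q = 5/9

For Country B to be willing to mix, Country B must be indifferent between Arm and Disarm, which pins down Country A's mix.
  Country B's payoff to Arm: p·5 + (1−p)·2 = 3p + 2
  Country B's payoff to Disarm: p·8 + (1−p)·1 = 7p + 1
  3p + 2 = 7p + 1  ⇒  -4p = -1  ⇒  p = 1/4.
For Country A to be willing to mix, Country A must be indifferent between Disarm and Arm, which pins down Country B's mix.
  Country A's payoff to Disarm: q·4 + (1−q)·0 = 4q
  Country A's payoff to Arm: q·0 + (1−q)·5 = -5q + 5
  4q = -5q + 5  ⇒  9q = 5  ⇒  q = 5/9.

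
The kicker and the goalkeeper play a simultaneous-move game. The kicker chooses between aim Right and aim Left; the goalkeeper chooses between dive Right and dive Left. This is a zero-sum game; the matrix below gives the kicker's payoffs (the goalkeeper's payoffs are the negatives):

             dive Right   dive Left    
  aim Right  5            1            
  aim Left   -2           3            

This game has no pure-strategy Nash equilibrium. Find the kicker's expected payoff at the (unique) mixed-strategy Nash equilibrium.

17/9

For the kicker to be willing to mix, the kicker must be indifferent between aim Right and aim Left, which pins down the goalkeeper's mix.
  the kicker's payoff from aim Right: q·5 + (1−q)·1 = 4q + 1
  the kicker's payoff from aim Left: q·(-2) + (1−q)·3 = -5q + 3
  4q + 1 = -5q + 3  ⇒  9q = 2  ⇒  q = 2/9.
At equilibrium the kicker is indifferent across rows, so the kicker's payoff equals the payoff from aim Right: (2/9)·5 + (7/9)·1 = 17/9.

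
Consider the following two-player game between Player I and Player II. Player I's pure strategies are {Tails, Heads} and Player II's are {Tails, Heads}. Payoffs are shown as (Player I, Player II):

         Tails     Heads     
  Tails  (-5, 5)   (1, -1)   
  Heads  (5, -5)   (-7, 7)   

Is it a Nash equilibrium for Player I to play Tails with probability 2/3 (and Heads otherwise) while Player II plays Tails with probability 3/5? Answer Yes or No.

Given Player II's mix q = 3/5, Player I's payoff from Tails is -13/5 but from Heads is 1/5. Player I strictly prefers Heads, so Player I would not mix.
So the proposed profile is not a Nash equilibrium.

No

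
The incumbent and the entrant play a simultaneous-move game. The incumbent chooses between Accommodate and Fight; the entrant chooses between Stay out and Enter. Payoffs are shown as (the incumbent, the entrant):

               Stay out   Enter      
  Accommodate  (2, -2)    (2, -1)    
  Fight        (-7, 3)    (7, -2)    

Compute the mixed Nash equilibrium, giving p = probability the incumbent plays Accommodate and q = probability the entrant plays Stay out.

p = 5/6, q = 5/14

For the entrant to be willing to mix, the entrant must be indifferent between Stay out and Enter, which pins down the incumbent's mix.
  the entrant's expected payoff from Stay out: p·(-2) + (1−p)·3 = -5p + 3
  the entrant's expected payoff from Enter: p·(-1) + (1−p)·(-2) = p - 2
  -5p + 3 = p - 2  ⇒  -6p = -5  ⇒  p = 5/6.
Set the incumbent's expected payoff from Accommodate equal to that from Fight:
  the incumbent's payoff to Accommodate: q·2 + (1−q)·2 = 2
  the incumbent's payoff to Fight: q·(-7) + (1−q)·7 = -14q + 7
  2 = -14q + 7  ⇒  14q = 5  ⇒  q = 5/14.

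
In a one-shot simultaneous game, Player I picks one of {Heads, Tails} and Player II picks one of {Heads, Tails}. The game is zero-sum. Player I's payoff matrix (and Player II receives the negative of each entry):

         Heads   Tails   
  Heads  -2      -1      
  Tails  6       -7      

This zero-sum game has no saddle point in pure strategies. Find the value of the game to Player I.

Player I's indifference between Heads and Tails determines Player II's mixing probability q:
  Player I's payoff to Heads: q·(-2) + (1−q)·(-1) = -q - 1
  Player I's payoff to Tails: q·6 + (1−q)·(-7) = 13q - 7
  -q - 1 = 13q - 7  ⇒  -14q = -6  ⇒  q = 3/7.
The value is Player I's expected payoff against this mix (using Heads): (3/7)·(-2) + (4/7)·(-1) = -10/7.

v = -10/7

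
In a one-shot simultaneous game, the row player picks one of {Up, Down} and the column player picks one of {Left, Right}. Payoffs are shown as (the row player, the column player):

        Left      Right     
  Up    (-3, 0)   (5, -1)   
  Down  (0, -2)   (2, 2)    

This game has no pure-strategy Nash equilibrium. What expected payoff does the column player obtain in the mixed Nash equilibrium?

For the column player to be willing to mix, the column player must be indifferent between Left and Right, which pins down the row player's mix.
  the column player's expected payoff from Left: p·0 + (1−p)·(-2) = 2p - 2
  the column player's expected payoff from Right: p·(-1) + (1−p)·2 = -3p + 2
  2p - 2 = -3p + 2  ⇒  5p = 4  ⇒  p = 4/5.
At equilibrium the column player is indifferent across columns, so the column player's payoff equals the payoff from Left: (4/5)·0 + (1/5)·(-2) = -2/5.

-2/5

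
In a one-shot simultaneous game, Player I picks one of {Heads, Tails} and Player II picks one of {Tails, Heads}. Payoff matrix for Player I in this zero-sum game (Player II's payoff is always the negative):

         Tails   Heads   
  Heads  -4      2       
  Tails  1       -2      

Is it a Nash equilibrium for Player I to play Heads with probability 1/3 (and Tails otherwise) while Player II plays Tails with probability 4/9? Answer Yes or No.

Check Player II's indifference given Player I's mix p = 1/3:
  payoff from Tails = 2/3; payoff from Heads = 2/3 — equal.
Check Player I's indifference given Player II's mix q = 4/9:
  payoff from Heads = -2/3; payoff from Tails = -2/3 — equal.
Both players are indifferent, so neither can profitably deviate.

Yes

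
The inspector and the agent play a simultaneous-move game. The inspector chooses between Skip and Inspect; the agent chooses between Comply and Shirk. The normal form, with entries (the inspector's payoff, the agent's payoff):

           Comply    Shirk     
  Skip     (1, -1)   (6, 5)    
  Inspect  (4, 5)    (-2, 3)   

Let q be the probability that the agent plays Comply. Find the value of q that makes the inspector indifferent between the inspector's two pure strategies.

q = 8/11

The inspector's indifference between Skip and Inspect determines the agent's mixing probability q:
  the inspector's payoff from Skip: q·1 + (1−q)·6 = -5q + 6
  the inspector's payoff from Inspect: q·4 + (1−q)·(-2) = 6q - 2
  -5q + 6 = 6q - 2  ⇒  -11q = -8  ⇒  q = 8/11.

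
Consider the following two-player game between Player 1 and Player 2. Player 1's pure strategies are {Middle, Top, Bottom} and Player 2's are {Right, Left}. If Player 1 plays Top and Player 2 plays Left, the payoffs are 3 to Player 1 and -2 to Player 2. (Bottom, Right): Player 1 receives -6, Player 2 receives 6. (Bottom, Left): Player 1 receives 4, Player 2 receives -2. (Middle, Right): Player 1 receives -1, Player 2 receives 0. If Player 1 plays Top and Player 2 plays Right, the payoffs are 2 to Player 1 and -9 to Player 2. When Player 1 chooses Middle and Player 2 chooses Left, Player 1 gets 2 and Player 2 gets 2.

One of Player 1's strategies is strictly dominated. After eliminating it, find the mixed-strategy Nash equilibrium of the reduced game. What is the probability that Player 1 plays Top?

p = 8/15

Player 1's strategy Middle is strictly dominated by Top: 2 > -1 and 3 > 2. Eliminate Middle.
Set Player 2's expected payoff from Right equal to that from Left:
  Player 2's payoff from Right: p·(-9) + (1−p)·6 = -15p + 6
  Player 2's payoff from Left: p·(-2) + (1−p)·(-2) = -2
  -15p + 6 = -2  ⇒  -15p = -8  ⇒  p = 8/15.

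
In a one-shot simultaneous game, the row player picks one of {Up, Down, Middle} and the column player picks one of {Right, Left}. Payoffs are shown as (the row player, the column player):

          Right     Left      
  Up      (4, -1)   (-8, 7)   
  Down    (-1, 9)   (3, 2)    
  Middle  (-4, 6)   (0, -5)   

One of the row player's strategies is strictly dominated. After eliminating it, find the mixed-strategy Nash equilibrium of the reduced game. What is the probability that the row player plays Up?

The row player's strategy Middle is strictly dominated by Down: -1 > -4 and 3 > 0. Eliminate Middle.
Set the column player's expected payoff from Right equal to that from Left:
  the column player's payoff to Right: p·(-1) + (1−p)·9 = -10p + 9
  the column player's payoff to Left: p·7 + (1−p)·2 = 5p + 2
  -10p + 9 = 5p + 2  ⇒  -15p = -7  ⇒  p = 7/15.

p = 7/15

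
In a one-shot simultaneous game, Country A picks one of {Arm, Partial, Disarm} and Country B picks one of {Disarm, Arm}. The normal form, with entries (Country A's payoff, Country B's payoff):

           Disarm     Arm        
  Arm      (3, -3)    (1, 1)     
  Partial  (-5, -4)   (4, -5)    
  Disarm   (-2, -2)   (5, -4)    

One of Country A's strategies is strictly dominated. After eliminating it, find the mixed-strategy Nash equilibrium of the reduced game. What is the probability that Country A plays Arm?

p = 1/3

Country A's strategy Partial is strictly dominated by Disarm: -2 > -5 and 5 > 4. Eliminate Partial.
For Country B to be willing to mix, Country B must be indifferent between Disarm and Arm, which pins down Country A's mix.
  Country B's payoff from Disarm: p·(-3) + (1−p)·(-2) = -p - 2
  Country B's payoff from Arm: p·1 + (1−p)·(-4) = 5p - 4
  -p - 2 = 5p - 4  ⇒  -6p = -2  ⇒  p = 1/3.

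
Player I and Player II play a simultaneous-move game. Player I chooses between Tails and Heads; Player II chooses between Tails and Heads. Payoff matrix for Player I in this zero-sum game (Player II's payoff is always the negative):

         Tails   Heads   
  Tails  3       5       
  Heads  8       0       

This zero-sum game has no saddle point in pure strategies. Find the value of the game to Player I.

v = 4

For Player I to be willing to mix, Player I must be indifferent between Tails and Heads, which pins down Player II's mix.
  Player I's expected payoff from Tails: q·3 + (1−q)·5 = -2q + 5
  Player I's expected payoff from Heads: q·8 + (1−q)·0 = 8q
  -2q + 5 = 8q  ⇒  -10q = -5  ⇒  q = 1/2.
The value is Player I's expected payoff against this mix (using Tails): (1/2)·3 + (1/2)·5 = 4.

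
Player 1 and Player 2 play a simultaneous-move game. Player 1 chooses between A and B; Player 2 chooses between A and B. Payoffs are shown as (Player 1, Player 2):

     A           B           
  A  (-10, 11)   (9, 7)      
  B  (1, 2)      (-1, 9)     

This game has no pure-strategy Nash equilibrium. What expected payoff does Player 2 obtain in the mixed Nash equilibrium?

85/11

Player 1's mix must leave Player 2 indifferent between A and B.
  Player 2's payoff to A: p·11 + (1−p)·2 = 9p + 2
  Player 2's payoff to B: p·7 + (1−p)·9 = -2p + 9
  9p + 2 = -2p + 9  ⇒  11p = 7  ⇒  p = 7/11.
At equilibrium Player 2 is indifferent across columns, so Player 2's payoff equals the payoff from A: (7/11)·11 + (4/11)·2 = 85/11.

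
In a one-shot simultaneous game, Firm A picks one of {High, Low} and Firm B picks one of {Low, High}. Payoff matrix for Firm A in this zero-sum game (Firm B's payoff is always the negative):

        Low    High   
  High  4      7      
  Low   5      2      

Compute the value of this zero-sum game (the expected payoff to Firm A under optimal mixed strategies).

Firm B's mix must leave Firm A indifferent between High and Low.
  Firm A's payoff from High: q·4 + (1−q)·7 = -3q + 7
  Firm A's payoff from Low: q·5 + (1−q)·2 = 3q + 2
  -3q + 7 = 3q + 2  ⇒  -6q = -5  ⇒  q = 5/6.
The value is Firm A's expected payoff against this mix (using High): (5/6)·4 + (1/6)·7 = 9/2.

v = 9/2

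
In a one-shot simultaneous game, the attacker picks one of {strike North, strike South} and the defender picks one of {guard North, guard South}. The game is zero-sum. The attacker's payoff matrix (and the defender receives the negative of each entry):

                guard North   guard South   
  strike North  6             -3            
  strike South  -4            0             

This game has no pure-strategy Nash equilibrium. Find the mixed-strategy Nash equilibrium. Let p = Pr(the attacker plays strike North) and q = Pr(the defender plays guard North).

p = 4/13, q = 3/13

The defender's indifference between guard North and guard South determines the attacker's mixing probability p:
  the defender's payoff to guard North: p·(-6) + (1−p)·4 = -10p + 4
  the defender's payoff to guard South: p·3 + (1−p)·0 = 3p
  -10p + 4 = 3p  ⇒  -13p = -4  ⇒  p = 4/13.
The defender's mix must leave the attacker indifferent between strike North and strike South.
  the attacker's expected payoff from strike North: q·6 + (1−q)·(-3) = 9q - 3
  the attacker's expected payoff from strike South: q·(-4) + (1−q)·0 = -4q
  9q - 3 = -4q  ⇒  13q = 3  ⇒  q = 3/13.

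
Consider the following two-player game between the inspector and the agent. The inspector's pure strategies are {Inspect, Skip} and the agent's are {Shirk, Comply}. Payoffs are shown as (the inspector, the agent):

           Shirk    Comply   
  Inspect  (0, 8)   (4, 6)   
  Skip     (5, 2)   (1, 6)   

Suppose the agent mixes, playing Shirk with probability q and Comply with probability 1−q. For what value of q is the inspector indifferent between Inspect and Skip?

In a mixed equilibrium the inspector is indifferent between Inspect and Skip; this condition fixes q.
  the inspector's expected payoff from Inspect: q·0 + (1−q)·4 = -4q + 4
  the inspector's expected payoff from Skip: q·5 + (1−q)·1 = 4q + 1
  -4q + 4 = 4q + 1  ⇒  -8q = -3  ⇒  q = 3/8.

q = 3/8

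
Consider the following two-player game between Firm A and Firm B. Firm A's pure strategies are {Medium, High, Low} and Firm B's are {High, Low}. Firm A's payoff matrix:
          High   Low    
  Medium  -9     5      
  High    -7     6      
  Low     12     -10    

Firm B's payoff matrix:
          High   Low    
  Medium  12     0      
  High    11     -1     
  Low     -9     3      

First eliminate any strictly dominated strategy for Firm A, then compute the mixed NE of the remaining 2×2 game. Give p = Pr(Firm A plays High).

p = 1/2

Firm A's strategy Medium is strictly dominated by High: -7 > -9 and 6 > 5. Eliminate Medium.
For Firm B to be willing to mix, Firm B must be indifferent between High and Low, which pins down Firm A's mix.
  Firm B's payoff from High: p·11 + (1−p)·(-9) = 20p - 9
  Firm B's payoff from Low: p·(-1) + (1−p)·3 = -4p + 3
  20p - 9 = -4p + 3  ⇒  24p = 12  ⇒  p = 1/2.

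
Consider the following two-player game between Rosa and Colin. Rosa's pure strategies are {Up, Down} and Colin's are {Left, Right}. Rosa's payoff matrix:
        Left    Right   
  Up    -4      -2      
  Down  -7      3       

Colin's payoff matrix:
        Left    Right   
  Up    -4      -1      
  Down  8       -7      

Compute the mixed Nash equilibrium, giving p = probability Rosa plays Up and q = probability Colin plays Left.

Rosa's mix must leave Colin indifferent between Left and Right.
  Colin's payoff to Left: p·(-4) + (1−p)·8 = -12p + 8
  Colin's payoff to Right: p·(-1) + (1−p)·(-7) = 6p - 7
  -12p + 8 = 6p - 7  ⇒  -18p = -15  ⇒  p = 5/6.
Set Rosa's expected payoff from Up equal to that from Down:
  Rosa's payoff from Up: q·(-4) + (1−q)·(-2) = -2q - 2
  Rosa's payoff from Down: q·(-7) + (1−q)·3 = -10q + 3
  -2q - 2 = -10q + 3  ⇒  8q = 5  ⇒  q = 5/8.

p = 5/6, q = 5/8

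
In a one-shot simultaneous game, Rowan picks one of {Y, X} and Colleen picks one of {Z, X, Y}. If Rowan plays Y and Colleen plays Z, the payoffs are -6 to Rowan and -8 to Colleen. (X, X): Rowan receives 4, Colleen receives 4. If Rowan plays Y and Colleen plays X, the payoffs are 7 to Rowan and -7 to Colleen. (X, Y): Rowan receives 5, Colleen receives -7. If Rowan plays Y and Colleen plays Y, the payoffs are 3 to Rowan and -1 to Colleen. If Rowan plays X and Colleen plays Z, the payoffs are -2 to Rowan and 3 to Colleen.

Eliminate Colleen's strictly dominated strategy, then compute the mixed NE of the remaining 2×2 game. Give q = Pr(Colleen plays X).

Colleen's strategy Z is strictly dominated by X: -7 > -8 and 4 > 3. Eliminate Z.
For Rowan to be willing to mix, Rowan must be indifferent between Y and X, which pins down Colleen's mix.
  Rowan's payoff to Y: q·7 + (1−q)·3 = 4q + 3
  Rowan's payoff to X: q·4 + (1−q)·5 = -q + 5
  4q + 3 = -q + 5  ⇒  5q = 2  ⇒  q = 2/5.

q = 2/5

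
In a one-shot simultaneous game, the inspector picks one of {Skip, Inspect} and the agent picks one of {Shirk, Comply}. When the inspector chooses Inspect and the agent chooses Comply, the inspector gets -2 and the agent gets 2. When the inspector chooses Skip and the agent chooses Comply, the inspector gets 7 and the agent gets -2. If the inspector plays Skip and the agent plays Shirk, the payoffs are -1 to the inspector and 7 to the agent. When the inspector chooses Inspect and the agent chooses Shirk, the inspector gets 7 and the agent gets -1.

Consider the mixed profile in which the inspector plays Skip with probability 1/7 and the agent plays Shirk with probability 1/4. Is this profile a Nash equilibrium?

Given the inspector's mix p = 1/7, the agent's payoff from Shirk is 1/7 but from Comply is 10/7. The agent strictly prefers Comply, so the agent would not mix.
So the proposed profile is not a Nash equilibrium.

No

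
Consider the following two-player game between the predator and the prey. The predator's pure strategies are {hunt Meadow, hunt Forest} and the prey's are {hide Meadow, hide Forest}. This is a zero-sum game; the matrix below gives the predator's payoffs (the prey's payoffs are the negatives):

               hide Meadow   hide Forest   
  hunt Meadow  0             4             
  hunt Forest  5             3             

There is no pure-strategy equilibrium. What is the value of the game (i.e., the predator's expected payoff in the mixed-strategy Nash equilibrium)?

v = 10/3

The prey's mix must leave the predator indifferent between hunt Meadow and hunt Forest.
  the predator's expected payoff from hunt Meadow: q·0 + (1−q)·4 = -4q + 4
  the predator's expected payoff from hunt Forest: q·5 + (1−q)·3 = 2q + 3
  -4q + 4 = 2q + 3  ⇒  -6q = -1  ⇒  q = 1/6.
The value is the predator's expected payoff against this mix (using hunt Meadow): (1/6)·0 + (5/6)·4 = 10/3.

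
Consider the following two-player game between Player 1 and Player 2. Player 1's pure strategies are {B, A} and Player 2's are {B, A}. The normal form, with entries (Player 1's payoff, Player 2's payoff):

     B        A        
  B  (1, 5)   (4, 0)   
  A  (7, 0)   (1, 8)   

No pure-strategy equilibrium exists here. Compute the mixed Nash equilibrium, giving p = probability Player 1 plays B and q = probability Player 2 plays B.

p = 8/13, q = 1/3

In a mixed equilibrium Player 2 is indifferent between B and A; this condition fixes p.
  Player 2's payoff to B: p·5 + (1−p)·0 = 5p
  Player 2's payoff to A: p·0 + (1−p)·8 = -8p + 8
  5p = -8p + 8  ⇒  13p = 8  ⇒  p = 8/13.
Set Player 1's expected payoff from B equal to that from A:
  Player 1's payoff from B: q·1 + (1−q)·4 = -3q + 4
  Player 1's payoff from A: q·7 + (1−q)·1 = 6q + 1
  -3q + 4 = 6q + 1  ⇒  -9q = -3  ⇒  q = 1/3.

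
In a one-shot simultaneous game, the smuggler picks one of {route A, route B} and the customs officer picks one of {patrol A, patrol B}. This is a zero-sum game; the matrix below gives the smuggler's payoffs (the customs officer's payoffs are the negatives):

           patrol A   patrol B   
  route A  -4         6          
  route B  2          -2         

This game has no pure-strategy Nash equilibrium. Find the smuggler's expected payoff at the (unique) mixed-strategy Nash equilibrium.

2/7

For the smuggler to be willing to mix, the smuggler must be indifferent between route A and route B, which pins down the customs officer's mix.
  the smuggler's expected payoff from route A: q·(-4) + (1−q)·6 = -10q + 6
  the smuggler's expected payoff from route B: q·2 + (1−q)·(-2) = 4q - 2
  -10q + 6 = 4q - 2  ⇒  -14q = -8  ⇒  q = 4/7.
At equilibrium the smuggler is indifferent across rows, so the smuggler's payoff equals the payoff from route A: (4/7)·(-4) + (3/7)·6 = 2/7.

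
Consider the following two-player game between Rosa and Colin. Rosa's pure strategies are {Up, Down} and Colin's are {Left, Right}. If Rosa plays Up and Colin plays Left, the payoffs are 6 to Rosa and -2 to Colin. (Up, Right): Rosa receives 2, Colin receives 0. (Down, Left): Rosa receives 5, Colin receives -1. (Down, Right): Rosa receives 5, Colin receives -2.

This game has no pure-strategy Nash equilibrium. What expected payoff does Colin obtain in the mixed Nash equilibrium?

Colin's indifference between Left and Right determines Rosa's mixing probability p:
  Colin's payoff to Left: p·(-2) + (1−p)·(-1) = -p - 1
  Colin's payoff to Right: p·0 + (1−p)·(-2) = 2p - 2
  -p - 1 = 2p - 2  ⇒  -3p = -1  ⇒  p = 1/3.
At equilibrium Colin is indifferent across columns, so Colin's payoff equals the payoff from Left: (1/3)·(-2) + (2/3)·(-1) = -4/3.

-4/3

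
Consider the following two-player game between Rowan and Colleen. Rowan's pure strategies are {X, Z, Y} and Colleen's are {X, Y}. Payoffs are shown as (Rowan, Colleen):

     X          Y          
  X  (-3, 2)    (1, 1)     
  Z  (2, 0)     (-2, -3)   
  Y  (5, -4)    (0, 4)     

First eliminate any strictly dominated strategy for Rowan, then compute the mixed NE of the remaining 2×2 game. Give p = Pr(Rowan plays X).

p = 8/9

Rowan's strategy Z is strictly dominated by Y: 5 > 2 and 0 > -2. Eliminate Z.
Colleen's indifference between X and Y determines Rowan's mixing probability p:
  Colleen's expected payoff from X: p·2 + (1−p)·(-4) = 6p - 4
  Colleen's expected payoff from Y: p·1 + (1−p)·4 = -3p + 4
  6p - 4 = -3p + 4  ⇒  9p = 8  ⇒  p = 8/9.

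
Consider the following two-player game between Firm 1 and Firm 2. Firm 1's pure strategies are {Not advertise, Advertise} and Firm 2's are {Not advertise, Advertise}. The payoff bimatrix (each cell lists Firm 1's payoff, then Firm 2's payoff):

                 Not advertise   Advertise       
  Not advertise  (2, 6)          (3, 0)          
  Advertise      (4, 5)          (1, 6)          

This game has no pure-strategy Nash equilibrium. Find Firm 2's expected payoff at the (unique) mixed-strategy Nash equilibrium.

In a mixed equilibrium Firm 2 is indifferent between Not advertise and Advertise; this condition fixes p.
  Firm 2's expected payoff from Not advertise: p·6 + (1−p)·5 = p + 5
  Firm 2's expected payoff from Advertise: p·0 + (1−p)·6 = -6p + 6
  p + 5 = -6p + 6  ⇒  7p = 1  ⇒  p = 1/7.
At equilibrium Firm 2 is indifferent across columns, so Firm 2's payoff equals the payoff from Not advertise: (1/7)·6 + (6/7)·5 = 36/7.

36/7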